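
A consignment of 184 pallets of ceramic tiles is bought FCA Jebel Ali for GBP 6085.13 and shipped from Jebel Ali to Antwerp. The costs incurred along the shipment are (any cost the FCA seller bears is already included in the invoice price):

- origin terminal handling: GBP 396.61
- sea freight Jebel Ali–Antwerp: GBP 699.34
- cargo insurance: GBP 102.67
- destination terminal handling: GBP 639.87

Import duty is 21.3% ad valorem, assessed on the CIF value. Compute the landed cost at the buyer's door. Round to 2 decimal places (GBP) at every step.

Total landed cost: GBP 9475.06

FCA: the seller delivers export-cleared goods to the carrier; the buyer bears costs from that point.
CIF value = FCA price + origin terminal + freight + insurance = 6085.13 + 396.61 + 699.34 + 102.67 = 7283.75
Import duty = 7283.75 × 21.3% = 1551.44
Buyer bears: origin terminal 396.61 + freight 699.34 + insurance 102.67 + destination terminal 639.87 + duty 1551.44 = 3389.93
Landed cost = invoice 6085.13 + 3389.93 = 9475.06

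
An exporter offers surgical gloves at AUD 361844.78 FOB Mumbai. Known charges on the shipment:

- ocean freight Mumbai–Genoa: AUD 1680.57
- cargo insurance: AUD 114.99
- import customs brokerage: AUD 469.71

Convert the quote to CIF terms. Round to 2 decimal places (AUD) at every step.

Not relevant to the conversion: brokerage — on the buyer under both terms; not part of either seller's price.
From FOB to CIF, the seller additionally bears: freight, insurance.
CIF price = 361844.78 + 1680.57 + 114.99 = 363640.34

CIF price: AUD 363640.34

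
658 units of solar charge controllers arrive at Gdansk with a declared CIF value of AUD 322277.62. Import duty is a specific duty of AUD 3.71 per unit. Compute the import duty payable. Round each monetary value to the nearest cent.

Import duty: AUD 2441.18

Import duty = 658 × 3.71 = 2441.18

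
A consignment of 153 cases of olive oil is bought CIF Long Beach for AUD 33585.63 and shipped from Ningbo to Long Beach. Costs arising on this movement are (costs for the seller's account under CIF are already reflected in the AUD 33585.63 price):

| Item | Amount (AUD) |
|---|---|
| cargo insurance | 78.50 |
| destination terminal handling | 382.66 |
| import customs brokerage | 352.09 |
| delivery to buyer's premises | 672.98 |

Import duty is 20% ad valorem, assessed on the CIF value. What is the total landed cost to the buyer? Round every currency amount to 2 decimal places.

Total landed cost: AUD 41710.49

CIF: the seller pays costs through ocean freight and marine insurance to the destination port.
Already in the invoice (seller's account under CIF): insurance — exclude.
The CIF price already equals the CIF value: 33585.63
Import duty = 33585.63 × 20% = 6717.13
Buyer bears: destination terminal 382.66 + brokerage 352.09 + delivery 672.98 + duty 6717.13 = 8124.86
Landed cost = invoice 33585.63 + 8124.86 = 41710.49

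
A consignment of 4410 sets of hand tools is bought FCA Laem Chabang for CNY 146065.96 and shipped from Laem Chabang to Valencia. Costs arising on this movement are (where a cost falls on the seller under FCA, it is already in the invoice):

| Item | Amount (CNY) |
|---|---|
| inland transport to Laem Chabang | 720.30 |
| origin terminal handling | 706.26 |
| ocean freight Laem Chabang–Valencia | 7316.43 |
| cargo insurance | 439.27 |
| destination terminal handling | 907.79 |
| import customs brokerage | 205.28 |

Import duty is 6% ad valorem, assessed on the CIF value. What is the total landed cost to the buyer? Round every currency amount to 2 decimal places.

FCA: the seller delivers export-cleared goods to the carrier; the buyer bears costs from that point.
Already in the invoice (seller's account under FCA): inland to port — exclude.
CIF value = FCA price + origin terminal + freight + insurance = 146065.96 + 706.26 + 7316.43 + 439.27 = 154527.92
Import duty = 154527.92 × 6% = 9271.68
Buyer bears: origin terminal 706.26 + freight 7316.43 + insurance 439.27 + destination terminal 907.79 + brokerage 205.28 + duty 9271.68 = 18846.71
Landed cost = invoice 146065.96 + 18846.71 = 164912.67

Total landed cost: CNY 164912.67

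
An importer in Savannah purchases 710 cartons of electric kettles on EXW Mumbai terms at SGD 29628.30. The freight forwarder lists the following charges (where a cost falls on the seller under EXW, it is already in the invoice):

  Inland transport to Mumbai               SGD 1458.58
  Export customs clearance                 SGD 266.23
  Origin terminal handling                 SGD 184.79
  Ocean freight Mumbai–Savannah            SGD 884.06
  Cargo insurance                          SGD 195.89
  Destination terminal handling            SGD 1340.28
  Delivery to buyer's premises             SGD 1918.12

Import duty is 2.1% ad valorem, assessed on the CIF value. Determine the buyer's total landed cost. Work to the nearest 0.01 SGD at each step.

Total landed cost: SGD 36561.22

EXW: the seller makes goods available at their premises; the buyer bears all onward costs.
CIF value = EXW price + inland to port + export clearance + origin terminal + freight + insurance = 29628.30 + 1458.58 + 266.23 + 184.79 + 884.06 + 195.89 = 32617.85
Import duty = 32617.85 × 2.1% = 684.97
Buyer bears: inland to port 1458.58 + export clearance 266.23 + origin terminal 184.79 + freight 884.06 + insurance 195.89 + destination terminal 1340.28 + delivery 1918.12 + duty 684.97 = 6932.92
Landed cost = invoice 29628.30 + 6932.92 = 36561.22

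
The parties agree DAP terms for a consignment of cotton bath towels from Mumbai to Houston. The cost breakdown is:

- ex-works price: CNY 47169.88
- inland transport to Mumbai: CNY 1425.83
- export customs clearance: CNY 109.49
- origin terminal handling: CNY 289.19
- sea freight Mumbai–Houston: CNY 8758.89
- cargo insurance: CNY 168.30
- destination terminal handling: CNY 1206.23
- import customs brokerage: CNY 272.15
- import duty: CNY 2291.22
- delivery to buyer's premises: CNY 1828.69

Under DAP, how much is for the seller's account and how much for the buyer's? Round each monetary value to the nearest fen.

Seller: CNY 60956.50; buyer: CNY 2563.37

DAP: the seller bears all costs to the named destination except import duty and clearance.
Seller's account: goods 47169.88 + inland to port 1425.83 + export clearance 109.49 + origin terminal 289.19 + freight 8758.89 + insurance 168.30 + destination terminal 1206.23 + delivery 1828.69 = 60956.50
Buyer's account: brokerage 272.15 + duty 2291.22 = 2563.37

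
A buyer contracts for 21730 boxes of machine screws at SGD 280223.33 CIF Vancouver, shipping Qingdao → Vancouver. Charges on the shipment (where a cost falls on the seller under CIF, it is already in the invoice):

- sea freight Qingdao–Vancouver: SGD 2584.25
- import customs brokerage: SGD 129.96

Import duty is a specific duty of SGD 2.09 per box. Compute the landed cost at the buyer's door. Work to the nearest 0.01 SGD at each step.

Total landed cost: SGD 325768.99

CIF: the seller pays costs through ocean freight and marine insurance to the destination port.
Already in the invoice (seller's account under CIF): freight — exclude.
The CIF price already equals the CIF value: 280223.33
Import duty = 21730 × 2.09 = 45415.70
Buyer bears: brokerage 129.96 + duty 45415.70 = 45545.66
Landed cost = invoice 280223.33 + 45545.66 = 325768.99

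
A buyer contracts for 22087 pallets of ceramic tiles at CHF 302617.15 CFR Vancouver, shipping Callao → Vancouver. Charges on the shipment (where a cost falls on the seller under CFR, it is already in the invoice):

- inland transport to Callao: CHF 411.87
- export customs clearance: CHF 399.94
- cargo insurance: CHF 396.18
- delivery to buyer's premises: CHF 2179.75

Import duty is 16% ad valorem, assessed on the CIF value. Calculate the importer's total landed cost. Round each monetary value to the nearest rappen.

CFR: the seller pays costs through ocean freight to the destination port, but not insurance.
Already in the invoice (seller's account under CFR): inland to port, export clearance — exclude.
CIF value = CFR price + insurance = 302617.15 + 396.18 = 303013.33
Import duty = 303013.33 × 16% = 48482.13
Buyer bears: insurance 396.18 + delivery 2179.75 + duty 48482.13 = 51058.06
Landed cost = invoice 302617.15 + 51058.06 = 353675.21

Total landed cost: CHF 353675.21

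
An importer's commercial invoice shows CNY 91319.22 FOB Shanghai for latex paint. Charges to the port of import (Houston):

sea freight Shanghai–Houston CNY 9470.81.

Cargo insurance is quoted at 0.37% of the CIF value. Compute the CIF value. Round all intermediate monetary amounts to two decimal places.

Let C be the CIF value. C = FOB price + freight + 0.37% × C
C − 0.37% × C = 91319.22 + 9470.81
0.9963 × C = 100790.03
C = 100790.03 / 0.9963 = 101164.34
Insurance premium = 0.37% × 101164.34 = 374.31

CIF value: CNY 101164.34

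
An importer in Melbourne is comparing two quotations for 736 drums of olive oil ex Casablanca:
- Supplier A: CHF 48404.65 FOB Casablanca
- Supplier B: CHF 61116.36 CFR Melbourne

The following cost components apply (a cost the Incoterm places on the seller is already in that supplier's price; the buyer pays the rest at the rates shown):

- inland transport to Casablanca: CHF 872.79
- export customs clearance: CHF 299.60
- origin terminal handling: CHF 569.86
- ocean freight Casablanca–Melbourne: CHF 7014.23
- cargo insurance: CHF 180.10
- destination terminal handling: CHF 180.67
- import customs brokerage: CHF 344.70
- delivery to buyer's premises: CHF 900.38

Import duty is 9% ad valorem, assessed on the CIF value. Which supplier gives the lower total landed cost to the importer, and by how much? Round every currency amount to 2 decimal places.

Supplier A (FOB):
CIF value = FOB price + freight + insurance = 48404.65 + 7014.23 + 180.10 = 55598.98
Import duty = 55598.98 × 9% = 5003.91
Buyer bears (A): 7014.23 + 180.10 + 180.67 + 344.70 + 900.38 = 8620.08
Landed cost (A) = invoice 48404.65 + 8620.08 + duty 5003.91 = 62028.64
Supplier B (CFR):
CIF value = CFR price + insurance = 61116.36 + 180.10 = 61296.46
Import duty = 61296.46 × 9% = 5516.68
Buyer bears (B): 180.10 + 180.67 + 344.70 + 900.38 = 1605.85
Landed cost (B) = invoice 61116.36 + 1605.85 + duty 5516.68 = 68238.89
Difference = |62028.64 − 68238.89| = 6210.25

Supplier A is cheaper by CHF 6210.25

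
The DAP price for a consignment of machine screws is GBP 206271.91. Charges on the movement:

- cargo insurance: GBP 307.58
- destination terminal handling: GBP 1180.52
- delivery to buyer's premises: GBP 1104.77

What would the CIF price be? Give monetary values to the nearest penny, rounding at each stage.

Not relevant to the conversion: insurance — on the seller under both DAP and CIF; already in the DAP price and stays in the CIF price.
From DAP to CIF, the seller no longer bears: destination terminal, delivery.
CIF price = 206271.91 − 1180.52 − 1104.77 = 203986.62

CIF price: GBP 203986.62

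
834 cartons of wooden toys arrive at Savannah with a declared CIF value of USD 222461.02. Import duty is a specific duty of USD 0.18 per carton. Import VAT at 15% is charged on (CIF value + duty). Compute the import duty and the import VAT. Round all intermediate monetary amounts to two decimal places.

Import duty: USD 150.12; import VAT: USD 33391.67

Import duty = 834 × 0.18 = 150.12
VAT base = CIF + duty = 222461.02 + 150.12 = 222611.14
Import VAT = 222611.14 × 15% = 33391.67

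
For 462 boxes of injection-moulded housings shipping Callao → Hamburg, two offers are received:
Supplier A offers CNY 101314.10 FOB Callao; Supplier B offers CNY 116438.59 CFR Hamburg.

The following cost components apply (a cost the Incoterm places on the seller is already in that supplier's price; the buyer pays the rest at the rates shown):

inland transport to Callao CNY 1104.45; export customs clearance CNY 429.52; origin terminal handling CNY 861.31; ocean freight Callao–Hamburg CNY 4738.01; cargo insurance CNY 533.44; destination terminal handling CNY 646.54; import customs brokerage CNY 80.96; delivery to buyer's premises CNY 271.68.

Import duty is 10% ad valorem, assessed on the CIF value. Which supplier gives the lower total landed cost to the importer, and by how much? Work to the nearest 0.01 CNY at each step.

Supplier A (FOB):
CIF value = FOB price + freight + insurance = 101314.10 + 4738.01 + 533.44 = 106585.55
Import duty = 106585.55 × 10% = 10658.56
Buyer bears (A): 4738.01 + 533.44 + 646.54 + 80.96 + 271.68 = 6270.63
Landed cost (A) = invoice 101314.10 + 6270.63 + duty 10658.56 = 118243.29
Supplier B (CFR):
CIF value = CFR price + insurance = 116438.59 + 533.44 = 116972.03
Import duty = 116972.03 × 10% = 11697.20
Buyer bears (B): 533.44 + 646.54 + 80.96 + 271.68 = 1532.62
Landed cost (B) = invoice 116438.59 + 1532.62 + duty 11697.20 = 129668.41
Difference = |118243.29 − 129668.41| = 11425.12

Supplier A is cheaper by CNY 11425.12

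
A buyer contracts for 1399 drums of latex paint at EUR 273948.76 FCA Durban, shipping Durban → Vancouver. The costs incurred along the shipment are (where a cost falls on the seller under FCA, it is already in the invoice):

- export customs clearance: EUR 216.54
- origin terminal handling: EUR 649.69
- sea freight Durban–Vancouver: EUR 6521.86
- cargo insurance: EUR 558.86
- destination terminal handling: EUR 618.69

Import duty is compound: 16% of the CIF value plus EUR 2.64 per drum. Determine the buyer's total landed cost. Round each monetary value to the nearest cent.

Total landed cost: EUR 331059.89

FCA: the seller delivers export-cleared goods to the carrier; the buyer bears costs from that point.
Already in the invoice (seller's account under FCA): export clearance — exclude.
CIF value = FCA price + origin terminal + freight + insurance = 273948.76 + 649.69 + 6521.86 + 558.86 = 281679.17
Ad valorem component: 281679.17 × 16% = 45068.67
Specific component: 1399 × 2.64 = 3693.36
Import duty = 45068.67 + 3693.36 = 48762.03
Buyer bears: origin terminal 649.69 + freight 6521.86 + insurance 558.86 + destination terminal 618.69 + duty 48762.03 = 57111.13
Landed cost = invoice 273948.76 + 57111.13 = 331059.89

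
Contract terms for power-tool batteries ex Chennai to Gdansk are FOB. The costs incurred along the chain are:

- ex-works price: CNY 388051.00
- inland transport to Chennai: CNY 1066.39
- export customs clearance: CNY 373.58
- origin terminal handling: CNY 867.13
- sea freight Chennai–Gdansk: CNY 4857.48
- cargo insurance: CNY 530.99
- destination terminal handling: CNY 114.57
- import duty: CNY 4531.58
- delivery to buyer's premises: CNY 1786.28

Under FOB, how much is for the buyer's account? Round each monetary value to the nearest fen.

Buyer's account: CNY 11820.90

FOB: the seller bears costs until goods are on board at the origin port; the buyer bears freight, insurance and all costs thereafter.
Seller's account: goods 388051.00 + inland to port 1066.39 + export clearance 373.58 + origin terminal 867.13 = 390358.10
Buyer's account: freight 4857.48 + insurance 530.99 + destination terminal 114.57 + duty 4531.58 + delivery 1786.28 = 11820.90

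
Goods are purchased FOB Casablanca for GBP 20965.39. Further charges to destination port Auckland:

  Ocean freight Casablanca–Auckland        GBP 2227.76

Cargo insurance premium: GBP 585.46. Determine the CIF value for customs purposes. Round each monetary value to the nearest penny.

CIF = FOB price + freight + insurance
CIF = 20965.39 + 2227.76 + 585.46 = 23778.61

CIF value: GBP 23778.61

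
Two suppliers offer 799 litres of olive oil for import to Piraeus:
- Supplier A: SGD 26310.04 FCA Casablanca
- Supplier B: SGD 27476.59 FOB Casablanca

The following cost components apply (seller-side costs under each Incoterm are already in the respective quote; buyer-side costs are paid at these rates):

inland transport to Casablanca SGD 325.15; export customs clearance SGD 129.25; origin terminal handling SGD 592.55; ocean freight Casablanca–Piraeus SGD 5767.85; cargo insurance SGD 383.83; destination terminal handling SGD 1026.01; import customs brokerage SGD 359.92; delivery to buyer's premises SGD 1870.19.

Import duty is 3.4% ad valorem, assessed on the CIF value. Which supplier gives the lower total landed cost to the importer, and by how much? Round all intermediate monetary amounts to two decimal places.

Supplier A (FCA):
CIF value = FCA price + origin terminal + freight + insurance = 26310.04 + 592.55 + 5767.85 + 383.83 = 33054.27
Import duty = 33054.27 × 3.4% = 1123.85
Buyer bears (A): 592.55 + 5767.85 + 383.83 + 1026.01 + 359.92 + 1870.19 = 10000.35
Landed cost (A) = invoice 26310.04 + 10000.35 + duty 1123.85 = 37434.24
Supplier B (FOB):
CIF value = FOB price + freight + insurance = 27476.59 + 5767.85 + 383.83 = 33628.27
Import duty = 33628.27 × 3.4% = 1143.36
Buyer bears (B): 5767.85 + 383.83 + 1026.01 + 359.92 + 1870.19 = 9407.80
Landed cost (B) = invoice 27476.59 + 9407.80 + duty 1143.36 = 38027.75
Difference = |37434.24 − 38027.75| = 593.51

Supplier A is cheaper by SGD 593.51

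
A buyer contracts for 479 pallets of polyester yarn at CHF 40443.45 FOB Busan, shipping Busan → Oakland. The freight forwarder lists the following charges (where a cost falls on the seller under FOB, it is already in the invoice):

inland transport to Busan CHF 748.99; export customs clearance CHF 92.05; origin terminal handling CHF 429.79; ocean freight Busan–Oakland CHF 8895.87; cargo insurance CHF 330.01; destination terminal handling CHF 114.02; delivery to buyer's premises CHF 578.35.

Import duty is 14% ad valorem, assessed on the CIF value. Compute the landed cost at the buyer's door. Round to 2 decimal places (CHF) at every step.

FOB: the seller bears costs until goods are on board at the origin port; the buyer bears freight, insurance and all costs thereafter.
Already in the invoice (seller's account under FOB): inland to port, export clearance, origin terminal — exclude.
CIF value = FOB price + freight + insurance = 40443.45 + 8895.87 + 330.01 = 49669.33
Import duty = 49669.33 × 14% = 6953.71
Buyer bears: freight 8895.87 + insurance 330.01 + destination terminal 114.02 + delivery 578.35 + duty 6953.71 = 16871.96
Landed cost = invoice 40443.45 + 16871.96 = 57315.41

Total landed cost: CHF 57315.41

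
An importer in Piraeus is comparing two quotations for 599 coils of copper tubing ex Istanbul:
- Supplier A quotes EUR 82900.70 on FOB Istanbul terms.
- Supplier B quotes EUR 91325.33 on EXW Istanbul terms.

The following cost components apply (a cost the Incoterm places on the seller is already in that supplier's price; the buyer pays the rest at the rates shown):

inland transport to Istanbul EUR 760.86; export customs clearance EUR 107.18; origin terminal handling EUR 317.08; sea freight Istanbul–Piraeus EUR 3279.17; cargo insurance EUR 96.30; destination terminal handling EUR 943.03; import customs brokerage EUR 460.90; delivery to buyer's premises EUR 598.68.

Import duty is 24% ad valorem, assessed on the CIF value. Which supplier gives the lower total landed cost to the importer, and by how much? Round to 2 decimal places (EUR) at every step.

Supplier A is cheaper by EUR 11916.09

Supplier A (FOB):
CIF value = FOB price + freight + insurance = 82900.70 + 3279.17 + 96.30 = 86276.17
Import duty = 86276.17 × 24% = 20706.28
Buyer bears (A): 3279.17 + 96.30 + 943.03 + 460.90 + 598.68 = 5378.08
Landed cost (A) = invoice 82900.70 + 5378.08 + duty 20706.28 = 108985.06
Supplier B (EXW):
CIF value = EXW price + inland to port + export clearance + origin terminal + freight + insurance = 91325.33 + 760.86 + 107.18 + 317.08 + 3279.17 + 96.30 = 95885.92
Import duty = 95885.92 × 24% = 23012.62
Buyer bears (B): 760.86 + 107.18 + 317.08 + 3279.17 + 96.30 + 943.03 + 460.90 + 598.68 = 6563.20
Landed cost (B) = invoice 91325.33 + 6563.20 + duty 23012.62 = 120901.15
Difference = |108985.06 − 120901.15| = 11916.09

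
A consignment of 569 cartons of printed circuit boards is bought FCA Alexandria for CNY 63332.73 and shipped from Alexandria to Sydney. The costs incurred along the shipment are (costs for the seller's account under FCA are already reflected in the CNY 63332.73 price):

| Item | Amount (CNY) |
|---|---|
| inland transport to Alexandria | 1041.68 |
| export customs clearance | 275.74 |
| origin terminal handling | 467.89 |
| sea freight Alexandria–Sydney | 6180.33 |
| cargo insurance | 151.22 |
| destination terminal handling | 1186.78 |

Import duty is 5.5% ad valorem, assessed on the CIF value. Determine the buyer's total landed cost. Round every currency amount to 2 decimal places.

FCA: the seller delivers export-cleared goods to the carrier; the buyer bears costs from that point.
Already in the invoice (seller's account under FCA): inland to port, export clearance — exclude.
CIF value = FCA price + origin terminal + freight + insurance = 63332.73 + 467.89 + 6180.33 + 151.22 = 70132.17
Import duty = 70132.17 × 5.5% = 3857.27
Buyer bears: origin terminal 467.89 + freight 6180.33 + insurance 151.22 + destination terminal 1186.78 + duty 3857.27 = 11843.49
Landed cost = invoice 63332.73 + 11843.49 = 75176.22

Total landed cost: CNY 75176.22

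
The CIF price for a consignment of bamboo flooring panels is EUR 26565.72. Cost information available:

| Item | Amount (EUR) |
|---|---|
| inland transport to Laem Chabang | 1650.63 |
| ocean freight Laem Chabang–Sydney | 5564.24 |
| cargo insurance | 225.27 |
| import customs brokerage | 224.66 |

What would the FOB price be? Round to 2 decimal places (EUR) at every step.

Not relevant to the conversion: inland to port — on the seller under both CIF and FOB; already in the CIF price and stays in the FOB price. brokerage — on the buyer under both terms; not part of either seller's price.
From CIF to FOB, the seller no longer bears: freight, insurance.
FOB price = 26565.72 − 5564.24 − 225.27 = 20776.21

FOB price: EUR 20776.21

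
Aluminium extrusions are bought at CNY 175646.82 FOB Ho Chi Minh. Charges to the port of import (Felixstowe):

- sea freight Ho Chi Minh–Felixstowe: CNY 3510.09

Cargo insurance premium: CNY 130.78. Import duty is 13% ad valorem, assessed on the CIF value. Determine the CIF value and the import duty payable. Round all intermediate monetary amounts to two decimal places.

CIF = FOB price + freight + insurance
CIF = 175646.82 + 3510.09 + 130.78 = 179287.69
Import duty = 179287.69 × 13% = 23307.40

CIF value: CNY 179287.69; import duty: CNY 23307.40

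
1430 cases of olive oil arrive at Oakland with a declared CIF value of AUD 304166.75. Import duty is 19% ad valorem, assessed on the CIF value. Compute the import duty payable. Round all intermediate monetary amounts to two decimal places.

Import duty = 304166.75 × 19% = 57791.68

Import duty: AUD 57791.68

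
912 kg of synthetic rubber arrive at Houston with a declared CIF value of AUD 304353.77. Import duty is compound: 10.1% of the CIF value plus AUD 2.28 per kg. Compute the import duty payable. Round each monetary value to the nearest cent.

Ad valorem component: 304353.77 × 10.1% = 30739.73
Specific component: 912 × 2.28 = 2079.36
Import duty = 30739.73 + 2079.36 = 32819.09

Import duty: AUD 32819.09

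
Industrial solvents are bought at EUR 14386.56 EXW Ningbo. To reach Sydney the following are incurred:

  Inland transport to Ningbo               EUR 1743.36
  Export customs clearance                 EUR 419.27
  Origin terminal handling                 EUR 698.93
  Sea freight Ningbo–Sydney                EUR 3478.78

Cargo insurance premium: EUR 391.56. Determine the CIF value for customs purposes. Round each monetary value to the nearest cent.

CIF = EXW price + pre-shipment costs + freight + insurance
CIF = 14386.56 + 1743.36 + 419.27 + 698.93 + 3478.78 + 391.56 = 21118.46

CIF value: EUR 21118.46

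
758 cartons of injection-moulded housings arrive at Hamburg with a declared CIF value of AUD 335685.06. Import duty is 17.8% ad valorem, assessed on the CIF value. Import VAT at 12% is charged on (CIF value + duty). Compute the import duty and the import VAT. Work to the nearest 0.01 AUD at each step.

Import duty = 335685.06 × 17.8% = 59751.94
VAT base = CIF + duty = 335685.06 + 59751.94 = 395437.00
Import VAT = 395437.00 × 12% = 47452.44

Import duty: AUD 59751.94; import VAT: AUD 47452.44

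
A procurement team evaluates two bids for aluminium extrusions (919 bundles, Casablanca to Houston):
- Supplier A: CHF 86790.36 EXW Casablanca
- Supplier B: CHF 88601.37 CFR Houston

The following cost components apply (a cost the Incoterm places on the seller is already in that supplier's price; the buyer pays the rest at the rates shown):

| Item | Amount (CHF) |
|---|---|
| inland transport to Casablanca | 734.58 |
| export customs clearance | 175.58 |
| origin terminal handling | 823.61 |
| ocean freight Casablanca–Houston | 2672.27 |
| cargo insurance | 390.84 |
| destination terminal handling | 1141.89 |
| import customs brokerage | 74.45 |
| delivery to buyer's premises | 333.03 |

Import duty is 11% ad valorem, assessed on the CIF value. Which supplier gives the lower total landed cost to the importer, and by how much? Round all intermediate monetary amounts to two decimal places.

Supplier B is cheaper by CHF 2880.49

Supplier A (EXW):
CIF value = EXW price + inland to port + export clearance + origin terminal + freight + insurance = 86790.36 + 734.58 + 175.58 + 823.61 + 2672.27 + 390.84 = 91587.24
Import duty = 91587.24 × 11% = 10074.60
Buyer bears (A): 734.58 + 175.58 + 823.61 + 2672.27 + 390.84 + 1141.89 + 74.45 + 333.03 = 6346.25
Landed cost (A) = invoice 86790.36 + 6346.25 + duty 10074.60 = 103211.21
Supplier B (CFR):
CIF value = CFR price + insurance = 88601.37 + 390.84 = 88992.21
Import duty = 88992.21 × 11% = 9789.14
Buyer bears (B): 390.84 + 1141.89 + 74.45 + 333.03 = 1940.21
Landed cost (B) = invoice 88601.37 + 1940.21 + duty 9789.14 = 100330.72
Difference = |103211.21 − 100330.72| = 2880.49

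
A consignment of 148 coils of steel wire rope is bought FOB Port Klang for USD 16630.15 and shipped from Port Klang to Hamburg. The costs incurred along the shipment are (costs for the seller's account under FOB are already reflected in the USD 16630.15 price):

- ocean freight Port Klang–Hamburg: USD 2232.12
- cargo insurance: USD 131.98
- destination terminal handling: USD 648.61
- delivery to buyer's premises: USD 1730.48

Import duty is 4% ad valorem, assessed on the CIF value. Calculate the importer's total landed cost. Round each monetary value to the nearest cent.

FOB: the seller bears costs until goods are on board at the origin port; the buyer bears freight, insurance and all costs thereafter.
CIF value = FOB price + freight + insurance = 16630.15 + 2232.12 + 131.98 = 18994.25
Import duty = 18994.25 × 4% = 759.77
Buyer bears: freight 2232.12 + insurance 131.98 + destination terminal 648.61 + delivery 1730.48 + duty 759.77 = 5502.96
Landed cost = invoice 16630.15 + 5502.96 = 22133.11

Total landed cost: USD 22133.11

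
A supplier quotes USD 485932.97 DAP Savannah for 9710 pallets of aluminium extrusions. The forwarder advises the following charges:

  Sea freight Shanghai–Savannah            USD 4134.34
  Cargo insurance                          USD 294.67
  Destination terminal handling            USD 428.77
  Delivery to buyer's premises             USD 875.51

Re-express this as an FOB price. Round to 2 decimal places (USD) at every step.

FOB price: USD 480199.68

From DAP to FOB, the seller no longer bears: freight, insurance, destination terminal, delivery.
FOB price = 485932.97 − 4134.34 − 294.67 − 428.77 − 875.51 = 480199.68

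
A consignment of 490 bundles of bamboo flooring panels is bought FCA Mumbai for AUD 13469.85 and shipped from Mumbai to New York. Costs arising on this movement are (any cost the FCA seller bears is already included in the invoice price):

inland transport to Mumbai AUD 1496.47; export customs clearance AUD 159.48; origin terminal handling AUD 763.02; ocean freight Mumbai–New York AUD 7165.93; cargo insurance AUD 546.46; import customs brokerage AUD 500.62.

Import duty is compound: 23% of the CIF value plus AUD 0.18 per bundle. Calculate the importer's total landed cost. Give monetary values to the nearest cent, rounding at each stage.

FCA: the seller delivers export-cleared goods to the carrier; the buyer bears costs from that point.
Already in the invoice (seller's account under FCA): inland to port, export clearance — exclude.
CIF value = FCA price + origin terminal + freight + insurance = 13469.85 + 763.02 + 7165.93 + 546.46 = 21945.26
Ad valorem component: 21945.26 × 23% = 5047.41
Specific component: 490 × 0.18 = 88.20
Import duty = 5047.41 + 88.20 = 5135.61
Buyer bears: origin terminal 763.02 + freight 7165.93 + insurance 546.46 + brokerage 500.62 + duty 5135.61 = 14111.64
Landed cost = invoice 13469.85 + 14111.64 = 27581.49

Total landed cost: AUD 27581.49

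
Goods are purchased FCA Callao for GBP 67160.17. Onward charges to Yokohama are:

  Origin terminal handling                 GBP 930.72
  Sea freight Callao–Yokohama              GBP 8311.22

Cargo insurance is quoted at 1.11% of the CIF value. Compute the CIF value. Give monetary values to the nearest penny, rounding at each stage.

CIF value: GBP 77259.69

Let C be the CIF value. C = FCA price + pre-shipment costs + freight + 1.11% × C
C − 1.11% × C = 67160.17 + 930.72 + 8311.22
0.9889 × C = 76402.11
C = 76402.11 / 0.9889 = 77259.69
Insurance premium = 1.11% × 77259.69 = 857.58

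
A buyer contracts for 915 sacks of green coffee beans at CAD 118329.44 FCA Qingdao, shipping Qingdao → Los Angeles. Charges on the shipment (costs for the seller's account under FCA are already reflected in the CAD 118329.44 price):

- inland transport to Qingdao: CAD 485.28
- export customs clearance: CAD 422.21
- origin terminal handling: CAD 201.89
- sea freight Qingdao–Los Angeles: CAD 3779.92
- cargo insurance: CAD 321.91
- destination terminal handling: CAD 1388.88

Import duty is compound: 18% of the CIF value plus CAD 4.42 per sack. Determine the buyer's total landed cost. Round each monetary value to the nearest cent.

Total landed cost: CAD 150140.31

FCA: the seller delivers export-cleared goods to the carrier; the buyer bears costs from that point.
Already in the invoice (seller's account under FCA): inland to port, export clearance — exclude.
CIF value = FCA price + origin terminal + freight + insurance = 118329.44 + 201.89 + 3779.92 + 321.91 = 122633.16
Ad valorem component: 122633.16 × 18% = 22073.97
Specific component: 915 × 4.42 = 4044.30
Import duty = 22073.97 + 4044.30 = 26118.27
Buyer bears: origin terminal 201.89 + freight 3779.92 + insurance 321.91 + destination terminal 1388.88 + duty 26118.27 = 31810.87
Landed cost = invoice 118329.44 + 31810.87 = 150140.31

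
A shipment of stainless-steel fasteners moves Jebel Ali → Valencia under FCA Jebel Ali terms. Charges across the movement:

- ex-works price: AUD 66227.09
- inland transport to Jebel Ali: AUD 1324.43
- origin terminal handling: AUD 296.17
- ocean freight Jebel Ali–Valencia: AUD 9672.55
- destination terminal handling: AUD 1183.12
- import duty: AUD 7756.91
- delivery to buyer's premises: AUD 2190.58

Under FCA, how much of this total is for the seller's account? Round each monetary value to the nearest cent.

FCA: the seller delivers export-cleared goods to the carrier; the buyer bears costs from that point.
Seller's account: goods 66227.09 + inland to port 1324.43 = 67551.52
Buyer's account: origin terminal 296.17 + freight 9672.55 + destination terminal 1183.12 + duty 7756.91 + delivery 2190.58 = 21099.33

Seller's account: AUD 67551.52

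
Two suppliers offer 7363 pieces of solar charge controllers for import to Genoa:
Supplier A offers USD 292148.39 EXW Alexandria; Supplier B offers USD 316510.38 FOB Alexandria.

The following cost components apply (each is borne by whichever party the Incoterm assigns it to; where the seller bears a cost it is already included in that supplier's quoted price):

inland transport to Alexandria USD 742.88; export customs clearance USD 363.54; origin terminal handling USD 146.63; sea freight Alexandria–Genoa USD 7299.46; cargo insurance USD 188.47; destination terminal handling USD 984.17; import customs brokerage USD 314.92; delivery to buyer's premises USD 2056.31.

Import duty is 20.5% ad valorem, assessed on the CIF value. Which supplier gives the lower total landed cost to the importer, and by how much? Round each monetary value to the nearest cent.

Supplier A is cheaper by USD 27846.27

Supplier A (EXW):
CIF value = EXW price + inland to port + export clearance + origin terminal + freight + insurance = 292148.39 + 742.88 + 363.54 + 146.63 + 7299.46 + 188.47 = 300889.37
Import duty = 300889.37 × 20.5% = 61682.32
Buyer bears (A): 742.88 + 363.54 + 146.63 + 7299.46 + 188.47 + 984.17 + 314.92 + 2056.31 = 12096.38
Landed cost (A) = invoice 292148.39 + 12096.38 + duty 61682.32 = 365927.09
Supplier B (FOB):
CIF value = FOB price + freight + insurance = 316510.38 + 7299.46 + 188.47 = 323998.31
Import duty = 323998.31 × 20.5% = 66419.65
Buyer bears (B): 7299.46 + 188.47 + 984.17 + 314.92 + 2056.31 = 10843.33
Landed cost (B) = invoice 316510.38 + 10843.33 + duty 66419.65 = 393773.36
Difference = |365927.09 − 393773.36| = 27846.27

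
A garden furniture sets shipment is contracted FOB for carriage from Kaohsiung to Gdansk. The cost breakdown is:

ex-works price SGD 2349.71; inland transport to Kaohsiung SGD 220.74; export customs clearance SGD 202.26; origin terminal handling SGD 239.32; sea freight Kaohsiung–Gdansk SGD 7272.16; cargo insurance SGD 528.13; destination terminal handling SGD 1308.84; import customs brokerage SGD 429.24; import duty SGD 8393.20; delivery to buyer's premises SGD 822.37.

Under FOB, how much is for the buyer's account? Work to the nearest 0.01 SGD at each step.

Buyer's account: SGD 18753.94

FOB: the seller bears costs until goods are on board at the origin port; the buyer bears freight, insurance and all costs thereafter.
Seller's account: goods 2349.71 + inland to port 220.74 + export clearance 202.26 + origin terminal 239.32 = 3012.03
Buyer's account: freight 7272.16 + insurance 528.13 + destination terminal 1308.84 + brokerage 429.24 + duty 8393.20 + delivery 822.37 = 18753.94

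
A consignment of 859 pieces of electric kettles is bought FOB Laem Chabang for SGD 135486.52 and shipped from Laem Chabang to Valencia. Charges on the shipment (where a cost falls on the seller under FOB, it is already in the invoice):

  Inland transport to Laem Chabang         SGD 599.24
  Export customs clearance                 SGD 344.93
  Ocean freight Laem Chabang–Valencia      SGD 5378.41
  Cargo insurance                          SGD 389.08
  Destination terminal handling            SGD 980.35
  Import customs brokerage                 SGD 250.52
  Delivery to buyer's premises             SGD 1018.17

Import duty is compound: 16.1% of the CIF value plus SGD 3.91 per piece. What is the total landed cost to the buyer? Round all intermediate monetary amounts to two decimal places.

Total landed cost: SGD 169603.64

FOB: the seller bears costs until goods are on board at the origin port; the buyer bears freight, insurance and all costs thereafter.
Already in the invoice (seller's account under FOB): inland to port, export clearance — exclude.
CIF value = FOB price + freight + insurance = 135486.52 + 5378.41 + 389.08 = 141254.01
Ad valorem component: 141254.01 × 16.1% = 22741.90
Specific component: 859 × 3.91 = 3358.69
Import duty = 22741.90 + 3358.69 = 26100.59
Buyer bears: freight 5378.41 + insurance 389.08 + destination terminal 980.35 + brokerage 250.52 + delivery 1018.17 + duty 26100.59 = 34117.12
Landed cost = invoice 135486.52 + 34117.12 = 169603.64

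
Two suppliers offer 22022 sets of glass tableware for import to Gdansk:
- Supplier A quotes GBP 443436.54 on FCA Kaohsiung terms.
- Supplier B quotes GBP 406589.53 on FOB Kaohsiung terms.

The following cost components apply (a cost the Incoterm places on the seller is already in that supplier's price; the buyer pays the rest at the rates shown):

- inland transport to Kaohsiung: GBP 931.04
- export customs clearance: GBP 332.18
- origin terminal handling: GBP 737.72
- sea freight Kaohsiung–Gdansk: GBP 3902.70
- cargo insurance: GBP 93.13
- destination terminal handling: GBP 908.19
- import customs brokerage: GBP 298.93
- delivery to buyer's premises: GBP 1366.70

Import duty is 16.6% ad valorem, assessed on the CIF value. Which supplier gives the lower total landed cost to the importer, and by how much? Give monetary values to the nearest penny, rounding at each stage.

Supplier B is cheaper by GBP 43823.79

Supplier A (FCA):
CIF value = FCA price + origin terminal + freight + insurance = 443436.54 + 737.72 + 3902.70 + 93.13 = 448170.09
Import duty = 448170.09 × 16.6% = 74396.23
Buyer bears (A): 737.72 + 3902.70 + 93.13 + 908.19 + 298.93 + 1366.70 = 7307.37
Landed cost (A) = invoice 443436.54 + 7307.37 + duty 74396.23 = 525140.14
Supplier B (FOB):
CIF value = FOB price + freight + insurance = 406589.53 + 3902.70 + 93.13 = 410585.36
Import duty = 410585.36 × 16.6% = 68157.17
Buyer bears (B): 3902.70 + 93.13 + 908.19 + 298.93 + 1366.70 = 6569.65
Landed cost (B) = invoice 406589.53 + 6569.65 + duty 68157.17 = 481316.35
Difference = |525140.14 − 481316.35| = 43823.79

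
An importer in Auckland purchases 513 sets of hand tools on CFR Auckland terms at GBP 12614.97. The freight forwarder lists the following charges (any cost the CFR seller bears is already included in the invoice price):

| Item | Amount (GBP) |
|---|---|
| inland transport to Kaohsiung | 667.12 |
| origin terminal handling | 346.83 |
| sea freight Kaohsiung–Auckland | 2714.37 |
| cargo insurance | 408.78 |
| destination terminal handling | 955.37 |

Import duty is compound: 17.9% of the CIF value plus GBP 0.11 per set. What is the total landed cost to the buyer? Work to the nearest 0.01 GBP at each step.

CFR: the seller pays costs through ocean freight to the destination port, but not insurance.
Already in the invoice (seller's account under CFR): inland to port, origin terminal, freight — exclude.
CIF value = CFR price + insurance = 12614.97 + 408.78 = 13023.75
Ad valorem component: 13023.75 × 17.9% = 2331.25
Specific component: 513 × 0.11 = 56.43
Import duty = 2331.25 + 56.43 = 2387.68
Buyer bears: insurance 408.78 + destination terminal 955.37 + duty 2387.68 = 3751.83
Landed cost = invoice 12614.97 + 3751.83 = 16366.80

Total landed cost: GBP 16366.80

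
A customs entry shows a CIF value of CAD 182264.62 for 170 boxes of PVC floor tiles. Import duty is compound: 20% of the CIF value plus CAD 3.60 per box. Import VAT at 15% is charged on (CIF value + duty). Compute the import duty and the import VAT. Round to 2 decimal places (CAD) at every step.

Import duty: CAD 37064.92; import VAT: CAD 32899.43

Ad valorem component: 182264.62 × 20% = 36452.92
Specific component: 170 × 3.60 = 612.00
Import duty = 36452.92 + 612.00 = 37064.92
VAT base = CIF + duty = 182264.62 + 37064.92 = 219329.54
Import VAT = 219329.54 × 15% = 32899.43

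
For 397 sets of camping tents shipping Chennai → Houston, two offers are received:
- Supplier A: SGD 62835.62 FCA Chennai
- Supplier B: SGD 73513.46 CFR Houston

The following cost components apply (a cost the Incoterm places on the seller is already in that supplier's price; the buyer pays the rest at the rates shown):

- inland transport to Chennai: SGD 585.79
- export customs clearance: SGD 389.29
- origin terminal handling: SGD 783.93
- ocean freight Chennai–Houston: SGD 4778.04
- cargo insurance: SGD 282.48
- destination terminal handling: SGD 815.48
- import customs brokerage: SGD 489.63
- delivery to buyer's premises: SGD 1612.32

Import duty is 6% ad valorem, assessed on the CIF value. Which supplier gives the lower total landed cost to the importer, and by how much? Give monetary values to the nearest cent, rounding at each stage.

Supplier A (FCA):
CIF value = FCA price + origin terminal + freight + insurance = 62835.62 + 783.93 + 4778.04 + 282.48 = 68680.07
Import duty = 68680.07 × 6% = 4120.80
Buyer bears (A): 783.93 + 4778.04 + 282.48 + 815.48 + 489.63 + 1612.32 = 8761.88
Landed cost (A) = invoice 62835.62 + 8761.88 + duty 4120.80 = 75718.30
Supplier B (CFR):
CIF value = CFR price + insurance = 73513.46 + 282.48 = 73795.94
Import duty = 73795.94 × 6% = 4427.76
Buyer bears (B): 282.48 + 815.48 + 489.63 + 1612.32 = 3199.91
Landed cost (B) = invoice 73513.46 + 3199.91 + duty 4427.76 = 81141.13
Difference = |75718.30 − 81141.13| = 5422.83

Supplier A is cheaper by SGD 5422.83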